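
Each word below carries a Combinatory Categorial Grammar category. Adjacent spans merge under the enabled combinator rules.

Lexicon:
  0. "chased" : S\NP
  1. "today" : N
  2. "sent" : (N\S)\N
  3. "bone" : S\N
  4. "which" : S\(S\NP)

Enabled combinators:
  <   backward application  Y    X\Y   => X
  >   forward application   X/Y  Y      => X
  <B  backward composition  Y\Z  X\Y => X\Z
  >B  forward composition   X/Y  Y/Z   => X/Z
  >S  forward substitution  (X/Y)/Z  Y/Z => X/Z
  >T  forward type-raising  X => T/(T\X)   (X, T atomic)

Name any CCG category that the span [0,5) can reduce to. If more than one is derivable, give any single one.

S

[0,5] S   <
  [0,4] S\NP   <B
    [0,1] "chased" : S\NP
    [1,4] S\S   <B
      [1,3] N\S   <
        [1,2] "today" : N
        [2,3] "sent" : (N\S)\N
      [3,4] "bone" : S\N
  [4,5] "which" : S\(S\NP)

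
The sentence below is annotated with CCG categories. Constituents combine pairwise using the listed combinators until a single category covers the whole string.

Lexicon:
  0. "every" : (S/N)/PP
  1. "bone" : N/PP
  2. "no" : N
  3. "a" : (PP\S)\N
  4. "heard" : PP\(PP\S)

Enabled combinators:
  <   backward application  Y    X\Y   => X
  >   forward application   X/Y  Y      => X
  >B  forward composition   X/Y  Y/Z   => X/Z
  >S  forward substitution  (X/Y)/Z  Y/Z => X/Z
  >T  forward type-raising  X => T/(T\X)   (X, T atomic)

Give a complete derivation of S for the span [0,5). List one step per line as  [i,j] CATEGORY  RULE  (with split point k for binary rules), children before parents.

[0,5] S   >
  [0,2] S/PP   >S
    [0,1] "every" : (S/N)/PP
    [1,2] "bone" : N/PP
  [2,5] PP   <
    [2,4] PP\S   <
      [2,3] "no" : N
      [3,4] "a" : (PP\S)\N
    [4,5] "heard" : PP\(PP\S)

[0,1] (S/N)/PP  lex  "every"
[1,2] N/PP  lex  "bone"
[0,2] S/PP  >S  k=1
[2,3] N  lex  "no"
[3,4] (PP\S)\N  lex  "a"
[2,4] PP\S  <  k=3
[4,5] PP\(PP\S)  lex  "heard"
[2,5] PP  <  k=4
[0,5] S  >  k=2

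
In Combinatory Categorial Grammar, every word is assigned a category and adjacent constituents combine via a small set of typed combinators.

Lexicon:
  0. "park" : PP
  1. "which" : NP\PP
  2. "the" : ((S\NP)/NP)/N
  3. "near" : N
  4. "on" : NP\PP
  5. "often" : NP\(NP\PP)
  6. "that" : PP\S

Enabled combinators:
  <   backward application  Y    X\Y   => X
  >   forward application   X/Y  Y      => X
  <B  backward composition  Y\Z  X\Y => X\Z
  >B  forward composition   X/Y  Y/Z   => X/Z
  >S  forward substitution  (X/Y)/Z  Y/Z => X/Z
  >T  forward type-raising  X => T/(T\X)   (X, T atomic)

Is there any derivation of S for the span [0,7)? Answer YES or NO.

NO

PP NP\PP ((S\NP)/NP)/N N NP\PP NP\(NP\PP) PP\S
CKY chart[0,7] = {N/(N\PP), NP/(NP\PP), PP, PP/(PP\PP), S/(S\PP)}; S ∉ chart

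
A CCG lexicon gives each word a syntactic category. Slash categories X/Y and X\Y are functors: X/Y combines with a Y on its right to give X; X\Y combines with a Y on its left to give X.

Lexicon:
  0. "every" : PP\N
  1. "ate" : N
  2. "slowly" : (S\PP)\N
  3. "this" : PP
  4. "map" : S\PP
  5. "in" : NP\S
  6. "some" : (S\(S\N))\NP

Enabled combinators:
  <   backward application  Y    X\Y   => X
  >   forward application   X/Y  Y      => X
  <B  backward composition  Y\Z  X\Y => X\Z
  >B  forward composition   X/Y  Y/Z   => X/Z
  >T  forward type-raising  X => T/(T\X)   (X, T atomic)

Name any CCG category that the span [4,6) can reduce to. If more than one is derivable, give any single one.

[0,7] S   <
  [0,3] S\N   <B
    [0,1] "every" : PP\N
    [1,3] S\PP   <
      [1,2] "ate" : N
      [2,3] "slowly" : (S\PP)\N
  [3,7] S\(S\N)   <
    [3,6] NP   >
      [3,4] NP/(NP\PP)   >T
        [3,4] "this" : PP
      [4,6] NP\PP   <B
        [4,5] "map" : S\PP
        [5,6] "in" : NP\S
    [6,7] "some" : (S\(S\N))\NP

NP\PP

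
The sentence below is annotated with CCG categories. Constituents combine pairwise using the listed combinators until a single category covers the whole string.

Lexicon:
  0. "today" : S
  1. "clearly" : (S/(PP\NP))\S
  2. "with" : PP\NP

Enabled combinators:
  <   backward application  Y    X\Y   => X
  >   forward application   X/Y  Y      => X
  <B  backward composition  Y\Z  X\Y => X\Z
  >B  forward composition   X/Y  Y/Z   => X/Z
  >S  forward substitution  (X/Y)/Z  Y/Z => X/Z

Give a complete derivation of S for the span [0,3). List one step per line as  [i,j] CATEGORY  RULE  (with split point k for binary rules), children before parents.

[0,1] S  lex  "today"
[1,2] (S/(PP\NP))\S  lex  "clearly"
[0,2] S/(PP\NP)  <  k=1
[2,3] PP\NP  lex  "with"
[0,3] S  >  k=2

[0,3] S   >
  [0,2] S/(PP\NP)   <
    [0,1] "today" : S
    [1,2] "clearly" : (S/(PP\NP))\S
  [2,3] "with" : PP\NP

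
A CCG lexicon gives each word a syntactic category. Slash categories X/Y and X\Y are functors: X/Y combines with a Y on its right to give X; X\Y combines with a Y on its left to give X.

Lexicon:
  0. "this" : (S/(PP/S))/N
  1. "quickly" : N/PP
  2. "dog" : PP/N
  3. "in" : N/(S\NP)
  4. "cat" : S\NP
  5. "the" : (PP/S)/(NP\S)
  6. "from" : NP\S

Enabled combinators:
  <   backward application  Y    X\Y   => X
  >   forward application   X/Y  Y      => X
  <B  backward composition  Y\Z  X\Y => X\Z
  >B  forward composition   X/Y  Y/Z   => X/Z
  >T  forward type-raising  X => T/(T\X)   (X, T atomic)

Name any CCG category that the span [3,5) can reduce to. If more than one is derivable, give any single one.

[0,7] S   >
  [0,5] S/(PP/S)   >
    [0,1] "this" : (S/(PP/S))/N
    [1,5] N   >
      [1,2] "quickly" : N/PP
      [2,5] PP   >
        [2,3] "dog" : PP/N
        [3,5] N   >
          [3,4] "in" : N/(S\NP)
          [4,5] "cat" : S\NP
  [5,7] PP/S   >
    [5,6] "the" : (PP/S)/(NP\S)
    [6,7] "from" : NP\S

N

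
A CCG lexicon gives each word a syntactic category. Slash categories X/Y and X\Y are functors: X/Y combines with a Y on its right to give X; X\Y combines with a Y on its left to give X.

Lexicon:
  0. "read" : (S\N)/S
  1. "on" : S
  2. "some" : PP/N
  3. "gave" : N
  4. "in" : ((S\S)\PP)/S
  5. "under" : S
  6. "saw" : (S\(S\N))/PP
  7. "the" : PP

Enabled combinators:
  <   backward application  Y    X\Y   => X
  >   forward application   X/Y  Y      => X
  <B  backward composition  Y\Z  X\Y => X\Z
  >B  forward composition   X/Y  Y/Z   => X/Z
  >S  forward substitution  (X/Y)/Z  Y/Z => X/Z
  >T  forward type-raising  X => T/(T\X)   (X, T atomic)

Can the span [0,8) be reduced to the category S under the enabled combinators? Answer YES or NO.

YES

[0,8] S   <
  [0,6] S\N   <B
    [0,2] S\N   >
      [0,1] "read" : (S\N)/S
      [1,2] "on" : S
    [2,6] S\S   <
      [2,4] PP   >
        [2,3] "some" : PP/N
        [3,4] "gave" : N
      [4,6] (S\S)\PP   >
        [4,5] "in" : ((S\S)\PP)/S
        [5,6] "under" : S
  [6,8] S\(S\N)   >
    [6,7] "saw" : (S\(S\N))/PP
    [7,8] "the" : PP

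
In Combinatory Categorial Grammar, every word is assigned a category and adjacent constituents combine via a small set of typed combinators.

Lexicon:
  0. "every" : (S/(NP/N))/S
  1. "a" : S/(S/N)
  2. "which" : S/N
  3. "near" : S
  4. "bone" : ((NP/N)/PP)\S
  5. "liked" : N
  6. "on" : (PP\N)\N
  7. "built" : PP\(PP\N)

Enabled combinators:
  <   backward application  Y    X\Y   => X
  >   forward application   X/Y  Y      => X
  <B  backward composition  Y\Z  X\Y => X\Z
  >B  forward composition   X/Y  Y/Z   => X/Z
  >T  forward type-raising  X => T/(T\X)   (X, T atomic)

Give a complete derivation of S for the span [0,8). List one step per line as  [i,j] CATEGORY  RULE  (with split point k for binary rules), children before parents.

[0,8] S   >
  [0,3] S/(NP/N)   >
    [0,1] "every" : (S/(NP/N))/S
    [1,3] S   >
      [1,2] "a" : S/(S/N)
      [2,3] "which" : S/N
  [3,8] NP/N   >
    [3,5] (NP/N)/PP   <
      [3,4] "near" : S
      [4,5] "bone" : ((NP/N)/PP)\S
    [5,8] PP   <
      [5,7] PP\N   <
        [5,6] "liked" : N
        [6,7] "on" : (PP\N)\N
      [7,8] "built" : PP\(PP\N)

[0,1] (S/(NP/N))/S  lex  "every"
[1,2] S/(S/N)  lex  "a"
[2,3] S/N  lex  "which"
[1,3] S  >  k=2
[0,3] S/(NP/N)  >  k=1
[3,4] S  lex  "near"
[4,5] ((NP/N)/PP)\S  lex  "bone"
[3,5] (NP/N)/PP  <  k=4
[5,6] N  lex  "liked"
[6,7] (PP\N)\N  lex  "on"
[5,7] PP\N  <  k=6
[7,8] PP\(PP\N)  lex  "built"
[5,8] PP  <  k=7
[3,8] NP/N  >  k=5
[0,8] S  >  k=3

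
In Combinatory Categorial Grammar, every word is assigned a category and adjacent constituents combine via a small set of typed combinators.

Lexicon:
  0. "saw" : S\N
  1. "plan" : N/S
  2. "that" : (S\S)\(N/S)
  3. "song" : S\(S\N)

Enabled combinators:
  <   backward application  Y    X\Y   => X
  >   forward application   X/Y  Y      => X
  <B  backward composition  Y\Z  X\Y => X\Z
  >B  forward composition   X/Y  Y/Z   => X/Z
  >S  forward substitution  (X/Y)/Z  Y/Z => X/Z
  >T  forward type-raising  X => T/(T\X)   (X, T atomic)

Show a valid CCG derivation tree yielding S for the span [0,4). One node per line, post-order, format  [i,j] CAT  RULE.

[0,1] S\N  lex  "saw"
[1,2] N/S  lex  "plan"
[2,3] (S\S)\(N/S)  lex  "that"
[1,3] S\S  <  k=2
[0,3] S\N  <B  k=1
[3,4] S\(S\N)  lex  "song"
[0,4] S  <  k=3

[0,4] S   <
  [0,3] S\N   <B
    [0,1] "saw" : S\N
    [1,3] S\S   <
      [1,2] "plan" : N/S
      [2,3] "that" : (S\S)\(N/S)
  [3,4] "song" : S\(S\N)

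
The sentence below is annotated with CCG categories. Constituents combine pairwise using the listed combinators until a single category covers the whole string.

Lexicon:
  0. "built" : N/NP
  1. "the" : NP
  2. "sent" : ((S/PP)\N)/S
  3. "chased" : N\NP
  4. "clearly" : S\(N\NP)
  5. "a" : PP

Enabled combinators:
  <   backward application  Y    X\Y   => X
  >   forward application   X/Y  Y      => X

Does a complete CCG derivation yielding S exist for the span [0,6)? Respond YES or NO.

[0,6] S   >
  [0,5] S/PP   <
    [0,2] N   >
      [0,1] "built" : N/NP
      [1,2] "the" : NP
    [2,5] (S/PP)\N   >
      [2,3] "sent" : ((S/PP)\N)/S
      [3,5] S   <
        [3,4] "chased" : N\NP
        [4,5] "clearly" : S\(N\NP)
  [5,6] "a" : PP

YES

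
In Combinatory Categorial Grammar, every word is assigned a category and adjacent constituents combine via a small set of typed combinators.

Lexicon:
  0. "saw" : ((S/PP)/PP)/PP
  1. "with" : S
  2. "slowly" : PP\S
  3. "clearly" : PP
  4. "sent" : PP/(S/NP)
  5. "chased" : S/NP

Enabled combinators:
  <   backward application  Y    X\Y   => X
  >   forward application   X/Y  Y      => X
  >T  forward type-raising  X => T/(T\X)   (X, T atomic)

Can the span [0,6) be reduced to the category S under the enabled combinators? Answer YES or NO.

[0,6] S   >
  [0,4] S/PP   >
    [0,3] (S/PP)/PP   >
      [0,1] "saw" : ((S/PP)/PP)/PP
      [1,3] PP   <
        [1,2] "with" : S
        [2,3] "slowly" : PP\S
    [3,4] "clearly" : PP
  [4,6] PP   >
    [4,5] "sent" : PP/(S/NP)
    [5,6] "chased" : S/NP

YES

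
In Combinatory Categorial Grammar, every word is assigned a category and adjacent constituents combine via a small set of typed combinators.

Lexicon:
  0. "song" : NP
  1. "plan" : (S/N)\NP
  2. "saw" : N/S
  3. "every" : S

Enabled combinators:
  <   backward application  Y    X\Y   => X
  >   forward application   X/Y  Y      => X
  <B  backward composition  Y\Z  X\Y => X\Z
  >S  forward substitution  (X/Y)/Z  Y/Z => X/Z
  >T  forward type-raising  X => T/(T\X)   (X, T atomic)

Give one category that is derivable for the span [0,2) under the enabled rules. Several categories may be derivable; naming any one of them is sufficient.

[0,4] S   >
  [0,2] S/N   <
    [0,1] "song" : NP
    [1,2] "plan" : (S/N)\NP
  [2,4] N   >
    [2,3] "saw" : N/S
    [3,4] "every" : S

S/N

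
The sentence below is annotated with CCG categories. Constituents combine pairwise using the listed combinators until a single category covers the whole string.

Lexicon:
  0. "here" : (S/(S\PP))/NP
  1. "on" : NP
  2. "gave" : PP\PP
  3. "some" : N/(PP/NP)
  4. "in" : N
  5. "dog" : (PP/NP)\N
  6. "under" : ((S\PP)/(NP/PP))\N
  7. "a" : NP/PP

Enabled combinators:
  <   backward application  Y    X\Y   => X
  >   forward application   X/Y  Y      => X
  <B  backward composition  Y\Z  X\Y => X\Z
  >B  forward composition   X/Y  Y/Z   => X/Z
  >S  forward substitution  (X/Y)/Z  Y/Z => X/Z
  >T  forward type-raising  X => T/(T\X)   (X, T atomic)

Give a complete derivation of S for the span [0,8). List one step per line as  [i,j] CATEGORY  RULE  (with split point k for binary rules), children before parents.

[0,1] (S/(S\PP))/NP  lex  "here"
[1,2] NP  lex  "on"
[0,2] S/(S\PP)  >  k=1
[2,3] PP\PP  lex  "gave"
[3,4] N/(PP/NP)  lex  "some"
[4,5] N  lex  "in"
[5,6] (PP/NP)\N  lex  "dog"
[4,6] PP/NP  <  k=5
[3,6] N  >  k=4
[6,7] ((S\PP)/(NP/PP))\N  lex  "under"
[3,7] (S\PP)/(NP/PP)  <  k=6
[7,8] NP/PP  lex  "a"
[3,8] S\PP  >  k=7
[2,8] S\PP  <B  k=3
[0,8] S  >  k=2

[0,8] S   >
  [0,2] S/(S\PP)   >
    [0,1] "here" : (S/(S\PP))/NP
    [1,2] "on" : NP
  [2,8] S\PP   <B
    [2,3] "gave" : PP\PP
    [3,8] S\PP   >
      [3,7] (S\PP)/(NP/PP)   <
        [3,6] N   >
          [3,4] "some" : N/(PP/NP)
          [4,6] PP/NP   <
            [4,5] "in" : N
            [5,6] "dog" : (PP/NP)\N
        [6,7] "under" : ((S\PP)/(NP/PP))\N
      [7,8] "a" : NP/PP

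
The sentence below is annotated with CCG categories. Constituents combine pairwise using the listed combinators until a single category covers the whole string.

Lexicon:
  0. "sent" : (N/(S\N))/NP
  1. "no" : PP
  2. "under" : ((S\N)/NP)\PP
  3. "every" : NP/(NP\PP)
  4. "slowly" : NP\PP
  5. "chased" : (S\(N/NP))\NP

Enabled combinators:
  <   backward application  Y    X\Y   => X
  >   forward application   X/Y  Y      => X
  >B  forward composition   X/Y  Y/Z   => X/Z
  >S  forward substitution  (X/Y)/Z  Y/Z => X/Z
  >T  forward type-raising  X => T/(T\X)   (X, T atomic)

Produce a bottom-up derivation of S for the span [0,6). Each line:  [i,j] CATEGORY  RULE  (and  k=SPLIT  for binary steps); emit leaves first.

[0,6] S   <
  [0,3] N/NP   >S
    [0,1] "sent" : (N/(S\N))/NP
    [1,3] (S\N)/NP   <
      [1,2] "no" : PP
      [2,3] "under" : ((S\N)/NP)\PP
  [3,6] S\(N/NP)   <
    [3,5] NP   >
      [3,4] "every" : NP/(NP\PP)
      [4,5] "slowly" : NP\PP
    [5,6] "chased" : (S\(N/NP))\NP

[0,1] (N/(S\N))/NP  lex  "sent"
[1,2] PP  lex  "no"
[2,3] ((S\N)/NP)\PP  lex  "under"
[1,3] (S\N)/NP  <  k=2
[0,3] N/NP  >S  k=1
[3,4] NP/(NP\PP)  lex  "every"
[4,5] NP\PP  lex  "slowly"
[3,5] NP  >  k=4
[5,6] (S\(N/NP))\NP  lex  "chased"
[3,6] S\(N/NP)  <  k=5
[0,6] S  <  k=3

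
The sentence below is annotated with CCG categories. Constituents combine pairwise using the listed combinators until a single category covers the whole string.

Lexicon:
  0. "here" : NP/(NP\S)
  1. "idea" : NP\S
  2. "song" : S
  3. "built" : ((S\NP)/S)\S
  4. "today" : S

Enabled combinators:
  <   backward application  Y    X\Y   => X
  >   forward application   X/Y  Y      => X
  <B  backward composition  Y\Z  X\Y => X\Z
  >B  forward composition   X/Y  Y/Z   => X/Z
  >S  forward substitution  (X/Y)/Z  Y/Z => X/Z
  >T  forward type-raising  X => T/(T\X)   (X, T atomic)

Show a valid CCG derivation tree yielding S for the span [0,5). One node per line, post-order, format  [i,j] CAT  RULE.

[0,1] NP/(NP\S)  lex  "here"
[1,2] NP\S  lex  "idea"
[0,2] NP  >  k=1
[2,3] S  lex  "song"
[3,4] ((S\NP)/S)\S  lex  "built"
[2,4] (S\NP)/S  <  k=3
[4,5] S  lex  "today"
[2,5] S\NP  >  k=4
[0,5] S  <  k=2

[0,5] S   <
  [0,2] NP   >
    [0,1] "here" : NP/(NP\S)
    [1,2] "idea" : NP\S
  [2,5] S\NP   >
    [2,4] (S\NP)/S   <
      [2,3] "song" : S
      [3,4] "built" : ((S\NP)/S)\S
    [4,5] "today" : S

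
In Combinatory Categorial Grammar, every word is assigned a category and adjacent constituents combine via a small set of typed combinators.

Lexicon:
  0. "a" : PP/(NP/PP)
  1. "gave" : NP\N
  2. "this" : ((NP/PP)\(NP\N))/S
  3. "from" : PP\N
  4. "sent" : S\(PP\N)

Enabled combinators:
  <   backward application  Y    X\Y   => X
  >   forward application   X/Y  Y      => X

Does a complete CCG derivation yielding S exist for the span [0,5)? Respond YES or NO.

NO

PP/(NP/PP) NP\N ((NP/PP)\(NP\N))/S PP\N S\(PP\N)
CKY chart[0,5] = {PP}; S ∉ chart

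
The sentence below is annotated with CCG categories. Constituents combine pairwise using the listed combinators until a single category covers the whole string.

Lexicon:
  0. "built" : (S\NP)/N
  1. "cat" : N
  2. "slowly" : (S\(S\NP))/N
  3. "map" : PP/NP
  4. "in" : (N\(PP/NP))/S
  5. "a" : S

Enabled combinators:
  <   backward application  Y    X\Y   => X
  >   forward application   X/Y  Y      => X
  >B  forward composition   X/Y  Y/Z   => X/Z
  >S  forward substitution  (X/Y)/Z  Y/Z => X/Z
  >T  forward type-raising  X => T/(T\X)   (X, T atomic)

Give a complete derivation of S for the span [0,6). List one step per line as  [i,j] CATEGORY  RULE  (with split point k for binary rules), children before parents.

[0,6] S   <
  [0,2] S\NP   >
    [0,1] "built" : (S\NP)/N
    [1,2] "cat" : N
  [2,6] S\(S\NP)   >
    [2,3] "slowly" : (S\(S\NP))/N
    [3,6] N   <
      [3,4] "map" : PP/NP
      [4,6] N\(PP/NP)   >
        [4,5] "in" : (N\(PP/NP))/S
        [5,6] "a" : S

[0,1] (S\NP)/N  lex  "built"
[1,2] N  lex  "cat"
[0,2] S\NP  >  k=1
[2,3] (S\(S\NP))/N  lex  "slowly"
[3,4] PP/NP  lex  "map"
[4,5] (N\(PP/NP))/S  lex  "in"
[5,6] S  lex  "a"
[4,6] N\(PP/NP)  >  k=5
[3,6] N  <  k=4
[2,6] S\(S\NP)  >  k=3
[0,6] S  <  k=2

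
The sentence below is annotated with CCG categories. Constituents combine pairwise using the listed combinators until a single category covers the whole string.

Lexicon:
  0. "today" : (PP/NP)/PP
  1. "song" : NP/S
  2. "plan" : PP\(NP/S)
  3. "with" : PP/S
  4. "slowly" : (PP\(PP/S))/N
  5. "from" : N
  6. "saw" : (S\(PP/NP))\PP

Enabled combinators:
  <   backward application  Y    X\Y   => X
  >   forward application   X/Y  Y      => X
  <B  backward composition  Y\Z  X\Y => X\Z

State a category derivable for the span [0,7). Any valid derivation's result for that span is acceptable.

[0,7] S   <
  [0,3] PP/NP   >
    [0,1] "today" : (PP/NP)/PP
    [1,3] PP   <
      [1,2] "song" : NP/S
      [2,3] "plan" : PP\(NP/S)
  [3,7] S\(PP/NP)   <
    [3,6] PP   <
      [3,4] "with" : PP/S
      [4,6] PP\(PP/S)   >
        [4,5] "slowly" : (PP\(PP/S))/N
        [5,6] "from" : N
    [6,7] "saw" : (S\(PP/NP))\PP

S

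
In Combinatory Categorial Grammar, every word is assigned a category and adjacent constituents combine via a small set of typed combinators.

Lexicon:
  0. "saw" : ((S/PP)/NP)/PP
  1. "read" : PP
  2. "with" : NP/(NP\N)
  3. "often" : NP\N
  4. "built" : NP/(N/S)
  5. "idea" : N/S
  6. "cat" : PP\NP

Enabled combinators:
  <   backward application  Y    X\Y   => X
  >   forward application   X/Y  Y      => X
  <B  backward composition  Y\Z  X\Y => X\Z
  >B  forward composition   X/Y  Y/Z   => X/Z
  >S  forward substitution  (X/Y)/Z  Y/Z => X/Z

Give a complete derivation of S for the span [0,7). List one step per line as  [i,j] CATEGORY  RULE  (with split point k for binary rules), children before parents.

[0,7] S   >
  [0,4] S/PP   >
    [0,2] (S/PP)/NP   >
      [0,1] "saw" : ((S/PP)/NP)/PP
      [1,2] "read" : PP
    [2,4] NP   >
      [2,3] "with" : NP/(NP\N)
      [3,4] "often" : NP\N
  [4,7] PP   <
    [4,6] NP   >
      [4,5] "built" : NP/(N/S)
      [5,6] "idea" : N/S
    [6,7] "cat" : PP\NP

[0,1] ((S/PP)/NP)/PP  lex  "saw"
[1,2] PP  lex  "read"
[0,2] (S/PP)/NP  >  k=1
[2,3] NP/(NP\N)  lex  "with"
[3,4] NP\N  lex  "often"
[2,4] NP  >  k=3
[0,4] S/PP  >  k=2
[4,5] NP/(N/S)  lex  "built"
[5,6] N/S  lex  "idea"
[4,6] NP  >  k=5
[6,7] PP\NP  lex  "cat"
[4,7] PP  <  k=6
[0,7] S  >  k=4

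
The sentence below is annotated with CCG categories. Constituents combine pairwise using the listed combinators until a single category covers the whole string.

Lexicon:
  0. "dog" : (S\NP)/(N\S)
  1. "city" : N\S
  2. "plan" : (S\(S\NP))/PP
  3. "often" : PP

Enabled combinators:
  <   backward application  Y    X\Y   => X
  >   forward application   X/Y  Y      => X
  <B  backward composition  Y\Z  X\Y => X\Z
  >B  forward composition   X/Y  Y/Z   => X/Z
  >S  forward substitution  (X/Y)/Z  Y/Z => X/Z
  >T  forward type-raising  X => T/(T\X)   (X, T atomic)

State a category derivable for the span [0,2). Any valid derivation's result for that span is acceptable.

S\NP

[0,4] S   <
  [0,2] S\NP   >
    [0,1] "dog" : (S\NP)/(N\S)
    [1,2] "city" : N\S
  [2,4] S\(S\NP)   >
    [2,3] "plan" : (S\(S\NP))/PP
    [3,4] "often" : PP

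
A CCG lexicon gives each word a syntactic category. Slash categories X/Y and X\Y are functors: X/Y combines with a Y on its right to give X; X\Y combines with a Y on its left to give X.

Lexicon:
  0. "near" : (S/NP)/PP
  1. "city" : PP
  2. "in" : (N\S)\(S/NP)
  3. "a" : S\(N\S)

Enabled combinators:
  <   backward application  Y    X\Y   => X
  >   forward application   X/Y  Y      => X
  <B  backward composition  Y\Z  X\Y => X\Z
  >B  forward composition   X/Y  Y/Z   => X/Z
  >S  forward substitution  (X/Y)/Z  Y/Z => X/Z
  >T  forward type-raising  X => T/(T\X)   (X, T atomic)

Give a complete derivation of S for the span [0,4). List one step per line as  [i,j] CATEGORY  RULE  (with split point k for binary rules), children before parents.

[0,1] (S/NP)/PP  lex  "near"
[1,2] PP  lex  "city"
[0,2] S/NP  >  k=1
[2,3] (N\S)\(S/NP)  lex  "in"
[0,3] N\S  <  k=2
[3,4] S\(N\S)  lex  "a"
[0,4] S  <  k=3

[0,4] S   <
  [0,3] N\S   <
    [0,2] S/NP   >
      [0,1] "near" : (S/NP)/PP
      [1,2] "city" : PP
    [2,3] "in" : (N\S)\(S/NP)
  [3,4] "a" : S\(N\S)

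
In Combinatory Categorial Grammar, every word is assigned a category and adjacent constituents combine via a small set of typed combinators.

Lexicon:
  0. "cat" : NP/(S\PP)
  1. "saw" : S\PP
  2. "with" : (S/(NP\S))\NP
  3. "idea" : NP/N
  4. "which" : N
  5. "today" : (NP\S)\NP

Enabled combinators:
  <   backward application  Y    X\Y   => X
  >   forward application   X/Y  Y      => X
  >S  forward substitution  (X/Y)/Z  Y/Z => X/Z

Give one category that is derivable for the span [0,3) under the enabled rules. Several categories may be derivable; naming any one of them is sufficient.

[0,6] S   >
  [0,3] S/(NP\S)   <
    [0,2] NP   >
      [0,1] "cat" : NP/(S\PP)
      [1,2] "saw" : S\PP
    [2,3] "with" : (S/(NP\S))\NP
  [3,6] NP\S   <
    [3,5] NP   >
      [3,4] "idea" : NP/N
      [4,5] "which" : N
    [5,6] "today" : (NP\S)\NP

S/(NP\S)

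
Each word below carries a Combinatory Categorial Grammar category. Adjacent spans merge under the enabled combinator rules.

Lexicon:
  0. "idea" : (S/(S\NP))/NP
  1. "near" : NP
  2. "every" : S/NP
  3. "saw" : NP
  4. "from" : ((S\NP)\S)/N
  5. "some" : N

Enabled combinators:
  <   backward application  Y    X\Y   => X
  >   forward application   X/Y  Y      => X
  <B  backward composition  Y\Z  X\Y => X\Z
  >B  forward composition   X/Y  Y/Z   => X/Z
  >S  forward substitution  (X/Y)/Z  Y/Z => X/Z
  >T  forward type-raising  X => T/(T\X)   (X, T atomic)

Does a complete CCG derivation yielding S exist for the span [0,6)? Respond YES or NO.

[0,6] S   >
  [0,2] S/(S\NP)   >
    [0,1] "idea" : (S/(S\NP))/NP
    [1,2] "near" : NP
  [2,6] S\NP   <
    [2,4] S   >
      [2,3] "every" : S/NP
      [3,4] "saw" : NP
    [4,6] (S\NP)\S   >
      [4,5] "from" : ((S\NP)\S)/N
      [5,6] "some" : N

YES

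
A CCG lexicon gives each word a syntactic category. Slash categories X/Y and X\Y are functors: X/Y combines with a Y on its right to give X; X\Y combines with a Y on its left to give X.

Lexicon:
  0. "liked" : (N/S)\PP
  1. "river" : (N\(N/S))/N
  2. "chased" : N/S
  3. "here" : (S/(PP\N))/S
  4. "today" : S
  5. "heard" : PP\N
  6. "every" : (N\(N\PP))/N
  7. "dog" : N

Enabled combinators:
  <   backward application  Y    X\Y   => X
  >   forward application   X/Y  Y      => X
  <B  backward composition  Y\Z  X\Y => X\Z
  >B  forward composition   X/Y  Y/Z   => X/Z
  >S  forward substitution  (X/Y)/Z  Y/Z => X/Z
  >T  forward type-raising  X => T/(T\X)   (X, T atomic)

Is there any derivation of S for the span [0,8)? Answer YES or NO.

(N/S)\PP (N\(N/S))/N N/S (S/(PP\N))/S S PP\N (N\(N\PP))/N N
CKY chart[0,8] = {N, N/(N\N), NP/(NP\N), PP/(PP\N), S/(S\N)}; S ∉ chart

NO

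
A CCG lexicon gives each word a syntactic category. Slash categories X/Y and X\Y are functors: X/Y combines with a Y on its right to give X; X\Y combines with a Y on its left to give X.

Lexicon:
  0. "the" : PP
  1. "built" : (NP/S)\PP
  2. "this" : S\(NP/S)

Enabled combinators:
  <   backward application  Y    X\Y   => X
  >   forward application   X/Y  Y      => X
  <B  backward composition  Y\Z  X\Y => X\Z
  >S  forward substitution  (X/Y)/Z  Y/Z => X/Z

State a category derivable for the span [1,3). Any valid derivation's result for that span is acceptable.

S\PP

[0,3] S   <
  [0,1] "the" : PP
  [1,3] S\PP   <B
    [1,2] "built" : (NP/S)\PP
    [2,3] "this" : S\(NP/S)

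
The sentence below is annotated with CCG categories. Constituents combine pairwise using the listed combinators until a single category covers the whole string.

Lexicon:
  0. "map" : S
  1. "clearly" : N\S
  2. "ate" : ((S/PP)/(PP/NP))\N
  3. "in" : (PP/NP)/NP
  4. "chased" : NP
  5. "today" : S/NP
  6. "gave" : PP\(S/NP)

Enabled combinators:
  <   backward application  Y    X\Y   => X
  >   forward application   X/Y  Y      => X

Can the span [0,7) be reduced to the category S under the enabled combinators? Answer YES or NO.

YES

[0,7] S   >
  [0,5] S/PP   >
    [0,3] (S/PP)/(PP/NP)   <
      [0,2] N   <
        [0,1] "map" : S
        [1,2] "clearly" : N\S
      [2,3] "ate" : ((S/PP)/(PP/NP))\N
    [3,5] PP/NP   >
      [3,4] "in" : (PP/NP)/NP
      [4,5] "chased" : NP
  [5,7] PP   <
    [5,6] "today" : S/NP
    [6,7] "gave" : PP\(S/NP)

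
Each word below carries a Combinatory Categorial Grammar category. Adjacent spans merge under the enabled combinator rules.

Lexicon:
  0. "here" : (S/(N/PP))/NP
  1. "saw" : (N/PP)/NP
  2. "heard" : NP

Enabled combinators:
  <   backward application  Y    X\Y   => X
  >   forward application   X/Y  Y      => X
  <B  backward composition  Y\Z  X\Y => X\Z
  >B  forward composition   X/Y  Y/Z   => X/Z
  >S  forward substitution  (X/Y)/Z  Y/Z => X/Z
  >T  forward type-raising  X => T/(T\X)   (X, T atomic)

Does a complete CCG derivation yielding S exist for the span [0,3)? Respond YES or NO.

YES

[0,3] S   >
  [0,2] S/NP   >S
    [0,1] "here" : (S/(N/PP))/NP
    [1,2] "saw" : (N/PP)/NP
  [2,3] "heard" : NP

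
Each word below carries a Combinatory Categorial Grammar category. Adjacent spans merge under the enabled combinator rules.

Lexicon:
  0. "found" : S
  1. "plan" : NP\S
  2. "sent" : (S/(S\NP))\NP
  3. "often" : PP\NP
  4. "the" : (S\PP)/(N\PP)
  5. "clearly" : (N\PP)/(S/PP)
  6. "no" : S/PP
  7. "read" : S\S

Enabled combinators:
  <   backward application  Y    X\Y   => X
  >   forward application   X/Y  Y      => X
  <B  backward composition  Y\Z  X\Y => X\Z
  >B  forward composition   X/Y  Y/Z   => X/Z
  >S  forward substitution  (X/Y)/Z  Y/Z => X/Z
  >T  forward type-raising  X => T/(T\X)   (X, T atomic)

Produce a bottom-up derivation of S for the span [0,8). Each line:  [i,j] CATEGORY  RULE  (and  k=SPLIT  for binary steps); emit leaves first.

[0,8] S   >
  [0,3] S/(S\NP)   <
    [0,2] NP   <
      [0,1] "found" : S
      [1,2] "plan" : NP\S
    [2,3] "sent" : (S/(S\NP))\NP
  [3,8] S\NP   <B
    [3,7] S\NP   <B
      [3,4] "often" : PP\NP
      [4,7] S\PP   >
        [4,5] "the" : (S\PP)/(N\PP)
        [5,7] N\PP   >
          [5,6] "clearly" : (N\PP)/(S/PP)
          [6,7] "no" : S/PP
    [7,8] "read" : S\S

[0,1] S  lex  "found"
[1,2] NP\S  lex  "plan"
[0,2] NP  <  k=1
[2,3] (S/(S\NP))\NP  lex  "sent"
[0,3] S/(S\NP)  <  k=2
[3,4] PP\NP  lex  "often"
[4,5] (S\PP)/(N\PP)  lex  "the"
[5,6] (N\PP)/(S/PP)  lex  "clearly"
[6,7] S/PP  lex  "no"
[5,7] N\PP  >  k=6
[4,7] S\PP  >  k=5
[3,7] S\NP  <B  k=4
[7,8] S\S  lex  "read"
[3,8] S\NP  <B  k=7
[0,8] S  >  k=3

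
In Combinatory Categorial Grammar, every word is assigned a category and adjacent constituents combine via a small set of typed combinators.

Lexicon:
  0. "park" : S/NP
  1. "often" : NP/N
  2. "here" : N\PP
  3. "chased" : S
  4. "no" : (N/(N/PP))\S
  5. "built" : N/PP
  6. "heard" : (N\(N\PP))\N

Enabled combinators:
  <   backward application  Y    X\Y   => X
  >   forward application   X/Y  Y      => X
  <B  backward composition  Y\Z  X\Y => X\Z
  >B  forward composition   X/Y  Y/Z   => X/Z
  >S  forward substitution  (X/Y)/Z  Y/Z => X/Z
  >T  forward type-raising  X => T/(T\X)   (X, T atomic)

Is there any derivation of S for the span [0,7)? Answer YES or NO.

YES

[0,7] S   >
  [0,2] S/N   >B
    [0,1] "park" : S/NP
    [1,2] "often" : NP/N
  [2,7] N   <
    [2,3] "here" : N\PP
    [3,7] N\(N\PP)   <
      [3,6] N   >
        [3,5] N/(N/PP)   <
          [3,4] "chased" : S
          [4,5] "no" : (N/(N/PP))\S
        [5,6] "built" : N/PP
      [6,7] "heard" : (N\(N\PP))\N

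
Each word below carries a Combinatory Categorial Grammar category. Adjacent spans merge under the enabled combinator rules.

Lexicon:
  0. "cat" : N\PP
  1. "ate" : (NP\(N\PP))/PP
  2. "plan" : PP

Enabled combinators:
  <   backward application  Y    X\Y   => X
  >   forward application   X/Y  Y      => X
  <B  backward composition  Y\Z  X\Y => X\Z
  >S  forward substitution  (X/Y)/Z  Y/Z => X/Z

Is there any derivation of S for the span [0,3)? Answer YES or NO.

N\PP (NP\(N\PP))/PP PP
CKY chart[0,3] = {NP}; S ∉ chart

NO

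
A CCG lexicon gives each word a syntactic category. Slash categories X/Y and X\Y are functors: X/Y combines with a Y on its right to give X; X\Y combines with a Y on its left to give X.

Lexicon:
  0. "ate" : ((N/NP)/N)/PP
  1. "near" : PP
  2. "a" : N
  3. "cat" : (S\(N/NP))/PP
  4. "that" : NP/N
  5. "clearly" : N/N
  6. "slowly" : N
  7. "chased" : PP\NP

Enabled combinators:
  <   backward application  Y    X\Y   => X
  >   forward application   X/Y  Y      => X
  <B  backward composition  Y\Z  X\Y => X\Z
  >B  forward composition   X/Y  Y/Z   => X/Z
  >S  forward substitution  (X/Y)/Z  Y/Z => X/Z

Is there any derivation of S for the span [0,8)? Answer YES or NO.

[0,8] S   <
  [0,3] N/NP   >
    [0,2] (N/NP)/N   >
      [0,1] "ate" : ((N/NP)/N)/PP
      [1,2] "near" : PP
    [2,3] "a" : N
  [3,8] S\(N/NP)   >
    [3,4] "cat" : (S\(N/NP))/PP
    [4,8] PP   <
      [4,7] NP   >
        [4,6] NP/N   >B
          [4,5] "that" : NP/N
          [5,6] "clearly" : N/N
        [6,7] "slowly" : N
      [7,8] "chased" : PP\NP

YES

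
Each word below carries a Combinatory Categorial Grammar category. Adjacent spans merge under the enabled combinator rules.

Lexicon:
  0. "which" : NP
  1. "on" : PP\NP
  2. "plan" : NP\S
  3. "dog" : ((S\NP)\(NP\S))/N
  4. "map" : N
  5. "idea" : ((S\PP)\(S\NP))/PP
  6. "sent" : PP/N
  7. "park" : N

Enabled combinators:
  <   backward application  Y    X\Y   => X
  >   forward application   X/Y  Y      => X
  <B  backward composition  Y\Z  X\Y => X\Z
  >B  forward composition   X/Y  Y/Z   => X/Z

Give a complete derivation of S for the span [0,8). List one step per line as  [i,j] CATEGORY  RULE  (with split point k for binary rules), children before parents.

[0,1] NP  lex  "which"
[1,2] PP\NP  lex  "on"
[0,2] PP  <  k=1
[2,3] NP\S  lex  "plan"
[3,4] ((S\NP)\(NP\S))/N  lex  "dog"
[4,5] N  lex  "map"
[3,5] (S\NP)\(NP\S)  >  k=4
[2,5] S\NP  <  k=3
[5,6] ((S\PP)\(S\NP))/PP  lex  "idea"
[6,7] PP/N  lex  "sent"
[7,8] N  lex  "park"
[6,8] PP  >  k=7
[5,8] (S\PP)\(S\NP)  >  k=6
[2,8] S\PP  <  k=5
[0,8] S  <  k=2

[0,8] S   <
  [0,2] PP   <
    [0,1] "which" : NP
    [1,2] "on" : PP\NP
  [2,8] S\PP   <
    [2,5] S\NP   <
      [2,3] "plan" : NP\S
      [3,5] (S\NP)\(NP\S)   >
        [3,4] "dog" : ((S\NP)\(NP\S))/N
        [4,5] "map" : N
    [5,8] (S\PP)\(S\NP)   >
      [5,6] "idea" : ((S\PP)\(S\NP))/PP
      [6,8] PP   >
        [6,7] "sent" : PP/N
        [7,8] "park" : N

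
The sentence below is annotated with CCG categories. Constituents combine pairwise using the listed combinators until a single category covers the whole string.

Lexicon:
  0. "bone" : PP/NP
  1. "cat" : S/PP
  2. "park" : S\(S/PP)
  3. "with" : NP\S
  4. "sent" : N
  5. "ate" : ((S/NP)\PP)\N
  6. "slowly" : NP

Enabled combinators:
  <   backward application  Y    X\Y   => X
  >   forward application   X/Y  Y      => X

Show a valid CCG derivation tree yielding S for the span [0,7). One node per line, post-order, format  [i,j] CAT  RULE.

[0,1] PP/NP  lex  "bone"
[1,2] S/PP  lex  "cat"
[2,3] S\(S/PP)  lex  "park"
[1,3] S  <  k=2
[3,4] NP\S  lex  "with"
[1,4] NP  <  k=3
[0,4] PP  >  k=1
[4,5] N  lex  "sent"
[5,6] ((S/NP)\PP)\N  lex  "ate"
[4,6] (S/NP)\PP  <  k=5
[0,6] S/NP  <  k=4
[6,7] NP  lex  "slowly"
[0,7] S  >  k=6

[0,7] S   >
  [0,6] S/NP   <
    [0,4] PP   >
      [0,1] "bone" : PP/NP
      [1,4] NP   <
        [1,3] S   <
          [1,2] "cat" : S/PP
          [2,3] "park" : S\(S/PP)
        [3,4] "with" : NP\S
    [4,6] (S/NP)\PP   <
      [4,5] "sent" : N
      [5,6] "ate" : ((S/NP)\PP)\N
  [6,7] "slowly" : NP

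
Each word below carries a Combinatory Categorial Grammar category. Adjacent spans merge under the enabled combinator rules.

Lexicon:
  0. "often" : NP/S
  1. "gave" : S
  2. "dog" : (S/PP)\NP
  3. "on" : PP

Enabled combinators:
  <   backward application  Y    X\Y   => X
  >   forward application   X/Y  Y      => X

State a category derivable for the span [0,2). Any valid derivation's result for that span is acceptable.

NP

[0,4] S   >
  [0,3] S/PP   <
    [0,2] NP   >
      [0,1] "often" : NP/S
      [1,2] "gave" : S
    [2,3] "dog" : (S/PP)\NP
  [3,4] "on" : PP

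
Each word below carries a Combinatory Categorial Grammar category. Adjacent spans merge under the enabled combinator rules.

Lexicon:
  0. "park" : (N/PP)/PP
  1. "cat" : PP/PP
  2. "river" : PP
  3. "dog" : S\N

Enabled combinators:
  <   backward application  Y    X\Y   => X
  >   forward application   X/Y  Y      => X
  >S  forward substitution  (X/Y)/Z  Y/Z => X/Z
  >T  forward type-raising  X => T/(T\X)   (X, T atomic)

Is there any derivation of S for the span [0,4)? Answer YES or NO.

YES

[0,4] S   <
  [0,3] N   >
    [0,2] N/PP   >S
      [0,1] "park" : (N/PP)/PP
      [1,2] "cat" : PP/PP
    [2,3] "river" : PP
  [3,4] "dog" : S\N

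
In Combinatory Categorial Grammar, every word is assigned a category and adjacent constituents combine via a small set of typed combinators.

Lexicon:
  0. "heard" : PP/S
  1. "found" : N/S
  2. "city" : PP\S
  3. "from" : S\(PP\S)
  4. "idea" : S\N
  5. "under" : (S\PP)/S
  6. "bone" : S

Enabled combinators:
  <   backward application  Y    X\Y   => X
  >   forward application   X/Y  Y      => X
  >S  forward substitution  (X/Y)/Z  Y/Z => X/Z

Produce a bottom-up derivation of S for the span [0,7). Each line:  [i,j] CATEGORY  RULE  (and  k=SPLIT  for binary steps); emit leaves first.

[0,1] PP/S  lex  "heard"
[1,2] N/S  lex  "found"
[2,3] PP\S  lex  "city"
[3,4] S\(PP\S)  lex  "from"
[2,4] S  <  k=3
[1,4] N  >  k=2
[4,5] S\N  lex  "idea"
[1,5] S  <  k=4
[0,5] PP  >  k=1
[5,6] (S\PP)/S  lex  "under"
[6,7] S  lex  "bone"
[5,7] S\PP  >  k=6
[0,7] S  <  k=5

[0,7] S   <
  [0,5] PP   >
    [0,1] "heard" : PP/S
    [1,5] S   <
      [1,4] N   >
        [1,2] "found" : N/S
        [2,4] S   <
          [2,3] "city" : PP\S
          [3,4] "from" : S\(PP\S)
      [4,5] "idea" : S\N
  [5,7] S\PP   >
    [5,6] "under" : (S\PP)/S
    [6,7] "bone" : S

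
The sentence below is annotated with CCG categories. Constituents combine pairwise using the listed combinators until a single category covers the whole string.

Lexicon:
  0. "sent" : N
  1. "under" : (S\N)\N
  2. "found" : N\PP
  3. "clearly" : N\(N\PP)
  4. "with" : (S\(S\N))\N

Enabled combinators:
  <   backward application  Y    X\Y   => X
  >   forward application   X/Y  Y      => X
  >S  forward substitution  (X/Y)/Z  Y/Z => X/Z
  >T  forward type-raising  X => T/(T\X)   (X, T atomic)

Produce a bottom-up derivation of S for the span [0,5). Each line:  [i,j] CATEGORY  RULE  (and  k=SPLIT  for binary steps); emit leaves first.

[0,5] S   <
  [0,2] S\N   <
    [0,1] "sent" : N
    [1,2] "under" : (S\N)\N
  [2,5] S\(S\N)   <
    [2,4] N   <
      [2,3] "found" : N\PP
      [3,4] "clearly" : N\(N\PP)
    [4,5] "with" : (S\(S\N))\N

[0,1] N  lex  "sent"
[1,2] (S\N)\N  lex  "under"
[0,2] S\N  <  k=1
[2,3] N\PP  lex  "found"
[3,4] N\(N\PP)  lex  "clearly"
[2,4] N  <  k=3
[4,5] (S\(S\N))\N  lex  "with"
[2,5] S\(S\N)  <  k=4
[0,5] S  <  k=2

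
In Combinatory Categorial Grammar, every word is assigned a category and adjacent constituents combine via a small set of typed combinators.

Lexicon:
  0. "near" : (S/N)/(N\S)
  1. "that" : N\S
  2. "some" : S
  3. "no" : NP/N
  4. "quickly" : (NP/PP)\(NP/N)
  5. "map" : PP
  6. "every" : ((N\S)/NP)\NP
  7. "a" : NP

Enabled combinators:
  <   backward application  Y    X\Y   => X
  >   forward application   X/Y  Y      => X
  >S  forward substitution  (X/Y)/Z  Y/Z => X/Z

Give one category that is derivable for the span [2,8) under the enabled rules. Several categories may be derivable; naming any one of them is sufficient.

N

[0,8] S   >
  [0,2] S/N   >
    [0,1] "near" : (S/N)/(N\S)
    [1,2] "that" : N\S
  [2,8] N   <
    [2,3] "some" : S
    [3,8] N\S   >
      [3,7] (N\S)/NP   <
        [3,6] NP   >
          [3,5] NP/PP   <
            [3,4] "no" : NP/N
            [4,5] "quickly" : (NP/PP)\(NP/N)
          [5,6] "map" : PP
        [6,7] "every" : ((N\S)/NP)\NP
      [7,8] "a" : NP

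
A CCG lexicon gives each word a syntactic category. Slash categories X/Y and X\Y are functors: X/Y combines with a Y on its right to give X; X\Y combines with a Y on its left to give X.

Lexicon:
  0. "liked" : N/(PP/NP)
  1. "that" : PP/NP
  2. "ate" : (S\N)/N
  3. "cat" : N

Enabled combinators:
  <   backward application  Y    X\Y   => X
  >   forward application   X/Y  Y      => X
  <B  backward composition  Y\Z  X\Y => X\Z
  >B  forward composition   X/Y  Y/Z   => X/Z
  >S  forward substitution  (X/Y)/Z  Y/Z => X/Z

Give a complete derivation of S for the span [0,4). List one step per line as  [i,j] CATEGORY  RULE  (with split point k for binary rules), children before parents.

[0,4] S   <
  [0,2] N   >
    [0,1] "liked" : N/(PP/NP)
    [1,2] "that" : PP/NP
  [2,4] S\N   >
    [2,3] "ate" : (S\N)/N
    [3,4] "cat" : N

[0,1] N/(PP/NP)  lex  "liked"
[1,2] PP/NP  lex  "that"
[0,2] N  >  k=1
[2,3] (S\N)/N  lex  "ate"
[3,4] N  lex  "cat"
[2,4] S\N  >  k=3
[0,4] S  <  k=2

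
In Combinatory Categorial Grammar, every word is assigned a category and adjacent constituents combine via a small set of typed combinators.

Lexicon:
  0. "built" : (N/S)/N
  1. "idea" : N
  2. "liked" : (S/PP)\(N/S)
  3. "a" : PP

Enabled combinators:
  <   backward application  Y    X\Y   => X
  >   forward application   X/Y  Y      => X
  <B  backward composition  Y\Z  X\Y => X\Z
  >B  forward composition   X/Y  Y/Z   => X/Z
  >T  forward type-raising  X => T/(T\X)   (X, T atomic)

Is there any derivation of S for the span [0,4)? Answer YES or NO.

YES

[0,4] S   >
  [0,3] S/PP   <
    [0,2] N/S   >
      [0,1] "built" : (N/S)/N
      [1,2] "idea" : N
    [2,3] "liked" : (S/PP)\(N/S)
  [3,4] "a" : PP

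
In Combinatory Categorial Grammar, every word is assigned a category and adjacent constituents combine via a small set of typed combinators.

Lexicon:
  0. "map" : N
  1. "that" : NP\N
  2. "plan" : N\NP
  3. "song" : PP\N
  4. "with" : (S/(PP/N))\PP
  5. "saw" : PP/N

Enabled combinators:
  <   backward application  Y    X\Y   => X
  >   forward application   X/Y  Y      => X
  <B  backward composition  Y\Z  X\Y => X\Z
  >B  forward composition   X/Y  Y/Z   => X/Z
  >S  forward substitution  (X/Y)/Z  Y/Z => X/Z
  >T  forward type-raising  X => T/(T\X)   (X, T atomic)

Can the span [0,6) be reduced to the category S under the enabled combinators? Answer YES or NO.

[0,6] S   >
  [0,5] S/(PP/N)   <
    [0,4] PP   <
      [0,2] NP   >
        [0,1] NP/(NP\N)   >T
          [0,1] "map" : N
        [1,2] "that" : NP\N
      [2,4] PP\NP   <B
        [2,3] "plan" : N\NP
        [3,4] "song" : PP\N
    [4,5] "with" : (S/(PP/N))\PP
  [5,6] "saw" : PP/N

YES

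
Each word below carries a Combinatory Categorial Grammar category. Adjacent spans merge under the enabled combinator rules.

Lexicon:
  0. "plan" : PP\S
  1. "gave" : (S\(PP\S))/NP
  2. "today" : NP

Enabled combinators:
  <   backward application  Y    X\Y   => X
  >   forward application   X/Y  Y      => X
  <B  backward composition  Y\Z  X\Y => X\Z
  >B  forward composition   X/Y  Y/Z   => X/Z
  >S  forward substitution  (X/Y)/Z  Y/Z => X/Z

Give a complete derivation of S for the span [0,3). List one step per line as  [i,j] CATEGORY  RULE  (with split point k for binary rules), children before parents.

[0,3] S   <
  [0,1] "plan" : PP\S
  [1,3] S\(PP\S)   >
    [1,2] "gave" : (S\(PP\S))/NP
    [2,3] "today" : NP

[0,1] PP\S  lex  "plan"
[1,2] (S\(PP\S))/NP  lex  "gave"
[2,3] NP  lex  "today"
[1,3] S\(PP\S)  >  k=2
[0,3] S  <  k=1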